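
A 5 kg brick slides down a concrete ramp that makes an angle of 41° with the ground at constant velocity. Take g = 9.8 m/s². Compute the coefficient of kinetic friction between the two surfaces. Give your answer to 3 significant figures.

0.869

At constant velocity the net force along the incline is zero: mg sin 41° = μ mg cos 41°.
So μ = tan 41° = 0.6561 / 0.7547 = 0.8694.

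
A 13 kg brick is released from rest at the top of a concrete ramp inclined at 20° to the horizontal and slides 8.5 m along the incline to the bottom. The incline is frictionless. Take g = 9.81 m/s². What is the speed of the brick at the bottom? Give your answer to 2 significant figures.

The weight component along the incline is mg sin 20° = 43.618 N and the normal force is N = mg cos 20° = 119.839 N.
With no friction, a = g sin 20° = 3.3552 m/s².
Starting from rest over a distance of 8.5 m, v² = 2aL = 2 × 3.3552 × 8.5 = 57.0384, so v = 7.5524 m/s.

7.6 m/s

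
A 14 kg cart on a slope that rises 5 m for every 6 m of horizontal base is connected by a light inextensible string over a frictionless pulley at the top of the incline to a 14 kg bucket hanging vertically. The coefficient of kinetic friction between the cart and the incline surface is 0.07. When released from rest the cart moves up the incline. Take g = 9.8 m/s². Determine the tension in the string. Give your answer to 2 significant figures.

120 N

For the cart on the incline: the weight component along the slope is m₁g sin 39.81° = 14 × 9.8 × 0.6402 = 87.835 N and the normal force is N = m₁g cos 39.81° = 105.400 N.
Kinetic friction opposes the cart's motion up the incline: f = μN = 0.07 × 105.400 = 7.378 N acting down the slope.
Newton's second law for the cart (up-slope positive): T − 87.835 − 7.378 = 14 a. For the hanging bucket (downward positive): 14 × 9.8 − T = 14 a.
Adding the two equations eliminates T: 41.987 = 28 a, so a = 1.4995 m/s².
Then from the hanging bucket's equation, T = 14 × (9.8 − 1.4995) = 116.207 N.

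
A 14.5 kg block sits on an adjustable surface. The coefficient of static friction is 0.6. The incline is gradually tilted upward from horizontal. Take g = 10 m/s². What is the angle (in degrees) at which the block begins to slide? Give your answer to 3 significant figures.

31.0°

At the threshold of sliding, static friction is at its maximum μ_s N and exactly balances the weight component along the incline: mg sin θ = μ_s mg cos θ.
Hence tan θ = μ_s = 0.6, so θ = arctan(0.6) = 30.9638°.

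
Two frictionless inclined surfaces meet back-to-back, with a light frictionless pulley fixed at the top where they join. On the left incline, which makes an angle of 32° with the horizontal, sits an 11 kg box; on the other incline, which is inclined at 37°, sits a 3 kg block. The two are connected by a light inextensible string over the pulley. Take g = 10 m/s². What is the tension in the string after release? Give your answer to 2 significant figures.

27 N

Resolve each weight along its own incline: the 11 kg mass has component 11 × 10 × sin 32° = 58.291 N down its slope, and the 3 kg mass has 3 × 10 × sin 37° = 18.054 N down its slope.
The 11 kg side's 58.291 N exceeds the other side's 18.054 N, so that mass slides down and the 3 kg mass slides up. Taking that direction as positive, Newton's second law for the whole system gives 58.291 − 18.054 = (11 + 3) a, so a = 40.237 / 14 = 2.8741 m/s².
For the 3 kg mass (up-slope positive): T − 18.054 = 3 × 2.8741, so T = 26.676 N.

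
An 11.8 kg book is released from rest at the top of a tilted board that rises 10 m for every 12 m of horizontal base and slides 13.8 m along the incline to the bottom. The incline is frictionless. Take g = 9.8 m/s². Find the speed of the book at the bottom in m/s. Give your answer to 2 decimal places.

13.16 m/s

The weight component along the incline is mg sin 39.81° = 74.031 N and the normal force is N = mg cos 39.81° = 88.837 N.
With no friction, a = g sin 39.81° = 6.2738 m/s².
Starting from rest over a distance of 13.8 m, v² = 2aL = 2 × 6.2738 × 13.8 = 173.1569, so v = 13.1589 m/s.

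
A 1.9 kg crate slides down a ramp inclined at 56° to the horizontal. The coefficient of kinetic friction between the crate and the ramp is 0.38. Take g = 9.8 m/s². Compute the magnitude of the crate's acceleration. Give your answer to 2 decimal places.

6.04 m/s²

Resolving the weight along the incline: the component pulling the crate down the slope is mg sin 56° = 1.9 × 9.8 × 0.8290 = 15.436 N, and the normal force is N = mg cos 56° = 1.9 × 9.8 × 0.5592 = 10.412 N.
Kinetic friction acts up the slope with magnitude f = μN = 0.38 × 10.412 = 3.957 N.
Net force along the incline is 15.436 − 3.957 = 11.479 N, so a = 11.479 / 1.9 = 6.0416 m/s².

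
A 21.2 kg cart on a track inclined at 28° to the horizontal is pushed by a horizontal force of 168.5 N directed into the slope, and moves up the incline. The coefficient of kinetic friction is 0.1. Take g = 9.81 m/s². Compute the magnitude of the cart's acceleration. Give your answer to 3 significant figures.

The horizontal push has components F cos 28° = 168.5 × 0.8829 = 148.769 N up the incline and F sin 28° = 168.5 × 0.4695 = 79.111 N pressing into the surface.
The normal force is therefore N = mg cos 28° + F sin 28° = 183.618 + 79.111 = 262.729 N, and kinetic friction down the slope is μN = 0.1 × 262.729 = 26.273 N.
Along the incline: F cos 28° − mg sin 28° − μN = ma, so 148.769 − 97.643 − 26.273 = 21.2 a, giving a = 1.1723 m/s².

1.17 m/s²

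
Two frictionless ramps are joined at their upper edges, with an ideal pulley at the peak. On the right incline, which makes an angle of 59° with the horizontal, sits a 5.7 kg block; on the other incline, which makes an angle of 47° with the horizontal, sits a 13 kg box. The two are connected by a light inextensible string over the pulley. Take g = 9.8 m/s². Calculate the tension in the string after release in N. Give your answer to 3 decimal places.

61.687 N

Resolve each weight along its own incline: the 5.7 kg mass has component 5.7 × 9.8 × sin 59° = 47.881 N down its slope, and the 13 kg mass has 13 × 9.8 × sin 47° = 93.174 N down its slope.
The 13 kg side's 93.174 N exceeds the other side's 47.881 N, so that mass slides down and the 5.7 kg mass slides up. Taking that direction as positive, Newton's second law for the whole system gives 93.174 − 47.881 = (5.7 + 13) a, so a = 45.293 / 18.7 = 2.4221 m/s².
For the 5.7 kg mass (up-slope positive): T − 47.881 = 5.7 × 2.4221, so T = 61.687 N.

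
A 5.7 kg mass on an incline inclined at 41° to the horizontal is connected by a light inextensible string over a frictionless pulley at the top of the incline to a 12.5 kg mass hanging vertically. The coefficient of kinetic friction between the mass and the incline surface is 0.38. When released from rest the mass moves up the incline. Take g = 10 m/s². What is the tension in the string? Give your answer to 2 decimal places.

76.06 N

For the mass on the incline: the weight component along the slope is m₁g sin 41° = 5.7 × 10 × 0.6561 = 37.398 N and the normal force is N = m₁g cos 41° = 43.018 N.
Kinetic friction opposes the mass's motion up the incline: f = μN = 0.38 × 43.018 = 16.347 N acting down the slope.
Newton's second law for the mass (up-slope positive): T − 37.398 − 16.347 = 5.7 a. For the hanging mass (downward positive): 12.5 × 10 − T = 12.5 a.
Adding the two equations eliminates T: 71.255 = 18.2 a, so a = 3.9151 m/s².
Then from the hanging mass's equation, T = 12.5 × (10 − 3.9151) = 76.061 N.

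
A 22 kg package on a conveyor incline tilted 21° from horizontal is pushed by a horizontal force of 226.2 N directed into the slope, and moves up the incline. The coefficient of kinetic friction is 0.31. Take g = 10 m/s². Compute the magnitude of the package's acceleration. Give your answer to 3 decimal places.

The horizontal push has components F cos 21° = 226.2 × 0.9336 = 211.180 N up the incline and F sin 21° = 226.2 × 0.3584 = 81.070 N pressing into the surface.
The normal force is therefore N = mg cos 21° + F sin 21° = 205.392 + 81.070 = 286.462 N, and kinetic friction down the slope is μN = 0.31 × 286.462 = 88.803 N.
Along the incline: F cos 21° − mg sin 21° − μN = ma, so 211.180 − 78.848 − 88.803 = 22 a, giving a = 1.9786 m/s².

1.979 m/s²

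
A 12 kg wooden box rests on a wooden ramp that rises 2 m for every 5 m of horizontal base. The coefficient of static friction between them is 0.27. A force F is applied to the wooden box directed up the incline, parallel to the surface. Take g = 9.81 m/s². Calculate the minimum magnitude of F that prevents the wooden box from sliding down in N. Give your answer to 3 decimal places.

14.209 N

The normal force is N = mg cos 21.80° = 109.300 N. With F at its minimum the wooden box is on the verge of sliding down, so static friction is at its maximum μ_s N = 0.27 × 109.300 = 29.511 N and acts up the slope.
Equilibrium along the incline: F + μ_s N = mg sin 21.80°, so F = 43.720 − 29.511 = 14.209 N.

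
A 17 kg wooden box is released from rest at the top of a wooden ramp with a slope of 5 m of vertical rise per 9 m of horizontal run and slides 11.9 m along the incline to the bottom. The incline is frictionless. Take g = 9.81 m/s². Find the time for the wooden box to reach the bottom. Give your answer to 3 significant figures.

2.24 s

The weight component along the incline is mg sin 29.05° = 80.991 N and the normal force is N = mg cos 29.05° = 145.783 N.
With no friction, a = g sin 29.05° = 4.7642 m/s².
Starting from rest, L = ½at², so t = √(2L/a) = √(2 × 11.9 / 4.7642) = 2.2351 s.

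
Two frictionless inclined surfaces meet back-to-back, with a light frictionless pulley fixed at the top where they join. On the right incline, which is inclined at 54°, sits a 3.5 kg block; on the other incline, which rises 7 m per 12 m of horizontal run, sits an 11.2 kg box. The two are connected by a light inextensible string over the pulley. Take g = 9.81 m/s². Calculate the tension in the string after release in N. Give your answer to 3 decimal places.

34.345 N

Resolve each weight along its own incline: the 3.5 kg mass has component 3.5 × 9.81 × sin 54° = 27.778 N down its slope, and the 11.2 kg mass has 11.2 × 9.81 × sin 30.26° = 55.361 N down its slope.
The 11.2 kg side's 55.361 N exceeds the other side's 27.778 N, so that mass slides down and the 3.5 kg mass slides up. Taking that direction as positive, Newton's second law for the whole system gives 55.361 − 27.778 = (3.5 + 11.2) a, so a = 27.583 / 14.7 = 1.8764 m/s².
For the 3.5 kg mass (up-slope positive): T − 27.778 = 3.5 × 1.8764, so T = 34.345 N.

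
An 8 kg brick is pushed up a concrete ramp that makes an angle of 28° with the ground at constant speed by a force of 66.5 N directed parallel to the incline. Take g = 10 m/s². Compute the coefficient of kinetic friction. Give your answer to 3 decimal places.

At constant speed ΣF = 0 along the incline. The applied 66.5 N acts up the slope; the weight component mg sin 28° = 37.558 N and kinetic friction μN both act down the slope.
So 66.5 = 37.558 + μ × 70.636, giving μ = (66.5 − 37.558) / 70.636 = 0.4097.

0.410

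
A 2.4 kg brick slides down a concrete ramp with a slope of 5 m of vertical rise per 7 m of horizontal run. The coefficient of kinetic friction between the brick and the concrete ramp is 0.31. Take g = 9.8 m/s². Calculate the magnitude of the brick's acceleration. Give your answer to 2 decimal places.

3.22 m/s²

Resolving the weight along the incline: the component pulling the brick down the slope is mg sin 35.54° = 2.4 × 9.8 × 0.5812 = 13.670 N, and the normal force is N = mg cos 35.54° = 2.4 × 9.8 × 0.8137 = 19.138 N.
Kinetic friction acts up the slope with magnitude f = μN = 0.31 × 19.138 = 5.933 N.
Net force along the incline is 13.670 − 5.933 = 7.737 N, so a = 7.737 / 2.4 = 3.2238 m/s².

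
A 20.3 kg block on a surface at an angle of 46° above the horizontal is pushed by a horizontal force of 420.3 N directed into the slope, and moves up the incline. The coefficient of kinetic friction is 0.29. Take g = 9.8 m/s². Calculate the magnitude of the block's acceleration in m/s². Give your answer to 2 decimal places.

1.04 m/s²

The horizontal push has components F cos 46° = 420.3 × 0.6947 = 291.982 N up the incline and F sin 46° = 420.3 × 0.7193 = 302.322 N pressing into the surface.
The normal force is therefore N = mg cos 46° + F sin 46° = 138.204 + 302.322 = 440.526 N, and kinetic friction down the slope is μN = 0.29 × 440.526 = 127.753 N.
Along the incline: F cos 46° − mg sin 46° − μN = ma, so 291.982 − 143.098 − 127.753 = 20.3 a, giving a = 1.0409 m/s².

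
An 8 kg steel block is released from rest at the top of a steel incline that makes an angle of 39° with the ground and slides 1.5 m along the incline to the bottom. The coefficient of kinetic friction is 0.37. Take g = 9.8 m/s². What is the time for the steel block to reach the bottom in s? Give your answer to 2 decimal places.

The weight component along the incline is mg sin 39° = 49.339 N and the normal force is N = mg cos 39° = 60.928 N.
Friction up the slope is f = μN = 0.37 × 60.928 = 22.543 N, so the net downslope force is 49.339 − 22.543 = 26.796 N and a = 26.796 / 8 = 3.3495 m/s².
Starting from rest, L = ½at², so t = √(2L/a) = √(2 × 1.5 / 3.3495) = 0.9464 s.

0.95 s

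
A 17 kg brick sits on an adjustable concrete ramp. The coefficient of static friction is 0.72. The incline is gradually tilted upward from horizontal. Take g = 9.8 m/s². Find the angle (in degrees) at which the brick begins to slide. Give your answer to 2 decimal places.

35.75°

At the threshold of sliding, static friction is at its maximum μ_s N and exactly balances the weight component along the incline: mg sin θ = μ_s mg cos θ.
Hence tan θ = μ_s = 0.72, so θ = arctan(0.72) = 35.7539°.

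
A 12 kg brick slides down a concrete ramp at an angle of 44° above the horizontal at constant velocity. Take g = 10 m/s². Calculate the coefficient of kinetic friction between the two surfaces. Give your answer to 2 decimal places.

At constant velocity the net force along the incline is zero: mg sin 44° = μ mg cos 44°.
So μ = tan 44° = 0.6947 / 0.7193 = 0.9658.

0.97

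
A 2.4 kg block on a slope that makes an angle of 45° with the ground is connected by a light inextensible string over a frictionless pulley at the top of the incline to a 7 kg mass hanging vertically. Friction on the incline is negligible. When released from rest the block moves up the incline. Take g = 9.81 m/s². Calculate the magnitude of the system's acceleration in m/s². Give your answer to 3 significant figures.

For the block on the incline: the weight component along the slope is m₁g sin 45° = 2.4 × 9.81 × 0.7071 = 16.648 N and the normal force is N = m₁g cos 45° = 16.648 N.
Newton's second law for the block (up-slope positive): T − 16.648 = 2.4 a. For the hanging mass (downward positive): 7 × 9.81 − T = 7 a.
Adding the two equations eliminates T: 52.022 = 9.4 a, so a = 5.5343 m/s².

5.53 m/s²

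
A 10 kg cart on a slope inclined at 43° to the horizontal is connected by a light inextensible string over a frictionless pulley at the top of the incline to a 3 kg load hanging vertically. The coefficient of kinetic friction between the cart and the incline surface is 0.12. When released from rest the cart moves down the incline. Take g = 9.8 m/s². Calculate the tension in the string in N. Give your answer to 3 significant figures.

36.1 N

For the cart on the incline: the weight component along the slope is m₁g sin 43° = 10 × 9.8 × 0.6820 = 66.836 N and the normal force is N = m₁g cos 43° = 71.673 N.
Kinetic friction opposes the cart's motion down the incline: f = μN = 0.12 × 71.673 = 8.601 N acting up the slope.
Newton's second law for the cart (down-slope positive): 66.836 − 8.601 − T = 10 a. For the hanging load (upward positive): T − 3 × 9.8 = 3 a.
Adding the two equations eliminates T: 28.835 = 13 a, so a = 2.2181 m/s².
Then from the hanging load's equation, T = 3 × (9.8 + 2.2181) = 36.054 N.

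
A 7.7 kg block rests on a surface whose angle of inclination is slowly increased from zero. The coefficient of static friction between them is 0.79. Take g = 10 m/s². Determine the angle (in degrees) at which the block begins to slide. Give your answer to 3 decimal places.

38.309°

At the threshold of sliding, static friction is at its maximum μ_s N and exactly balances the weight component along the incline: mg sin θ = μ_s mg cos θ.
Hence tan θ = μ_s = 0.79, so θ = arctan(0.79) = 38.3087°.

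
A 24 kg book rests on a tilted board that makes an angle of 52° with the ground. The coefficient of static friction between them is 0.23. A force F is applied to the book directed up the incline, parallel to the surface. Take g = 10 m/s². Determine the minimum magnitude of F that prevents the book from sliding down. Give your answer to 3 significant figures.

155 N

The normal force is N = mg cos 52° = 147.759 N. With F at its minimum the book is on the verge of sliding down, so static friction is at its maximum μ_s N = 0.23 × 147.759 = 33.985 N and acts up the slope.
Equilibrium along the incline: F + μ_s N = mg sin 52°, so F = 189.123 − 33.985 = 155.138 N.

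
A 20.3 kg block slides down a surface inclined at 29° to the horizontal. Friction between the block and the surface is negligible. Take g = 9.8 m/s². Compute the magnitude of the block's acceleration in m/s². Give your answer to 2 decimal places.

4.75 m/s²

Resolving the weight along the incline: the component pulling the block down the slope is mg sin 29° = 20.3 × 9.8 × 0.4848 = 96.446 N, and the normal force is N = mg cos 29° = 20.3 × 9.8 × 0.8746 = 173.993 N.
With no friction the net force along the incline is 96.446 N, so a = g sin 29° = 96.446 / 20.3 = 4.7510 m/s².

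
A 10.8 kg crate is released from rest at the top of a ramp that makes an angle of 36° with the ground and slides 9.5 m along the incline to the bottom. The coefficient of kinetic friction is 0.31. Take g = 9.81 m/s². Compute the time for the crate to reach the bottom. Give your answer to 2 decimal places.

The weight component along the incline is mg sin 36° = 62.275 N and the normal force is N = mg cos 36° = 85.714 N.
Friction up the slope is f = μN = 0.31 × 85.714 = 26.571 N, so the net downslope force is 62.275 − 26.571 = 35.704 N and a = 35.704 / 10.8 = 3.3059 m/s².
Starting from rest, L = ½at², so t = √(2L/a) = √(2 × 9.5 / 3.3059) = 2.3974 s.

2.40 s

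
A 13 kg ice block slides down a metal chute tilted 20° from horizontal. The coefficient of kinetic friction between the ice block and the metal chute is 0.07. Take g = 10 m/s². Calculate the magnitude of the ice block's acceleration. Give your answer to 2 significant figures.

Resolving the weight along the incline: the component pulling the ice block down the slope is mg sin 20° = 13 × 10 × 0.3420 = 44.460 N, and the normal force is N = mg cos 20° = 13 × 10 × 0.9397 = 122.161 N.
Kinetic friction acts up the slope with magnitude f = μN = 0.07 × 122.161 = 8.551 N.
Net force along the incline is 44.460 − 8.551 = 35.909 N, so a = 35.909 / 13 = 2.7622 m/s².

2.8 m/s²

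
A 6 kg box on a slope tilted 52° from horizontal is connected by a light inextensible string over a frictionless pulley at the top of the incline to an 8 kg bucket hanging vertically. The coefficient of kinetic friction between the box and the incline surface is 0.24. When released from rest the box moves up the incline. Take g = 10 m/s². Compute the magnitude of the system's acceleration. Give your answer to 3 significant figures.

1.70 m/s²

For the box on the incline: the weight component along the slope is m₁g sin 52° = 6 × 10 × 0.7880 = 47.280 N and the normal force is N = m₁g cos 52° = 36.940 N.
Kinetic friction opposes the box's motion up the incline: f = μN = 0.24 × 36.940 = 8.866 N acting down the slope.
Newton's second law for the box (up-slope positive): T − 47.280 − 8.866 = 6 a. For the hanging bucket (downward positive): 8 × 10 − T = 8 a.
Adding the two equations eliminates T: 23.854 = 14 a, so a = 1.7039 m/s².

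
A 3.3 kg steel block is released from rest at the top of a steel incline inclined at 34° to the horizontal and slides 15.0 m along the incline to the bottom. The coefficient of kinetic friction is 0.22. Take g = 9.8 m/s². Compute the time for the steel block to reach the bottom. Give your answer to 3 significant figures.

2.85 s

The weight component along the incline is mg sin 34° = 18.084 N and the normal force is N = mg cos 34° = 26.811 N.
Friction up the slope is f = μN = 0.22 × 26.811 = 5.898 N, so the net downslope force is 18.084 − 5.898 = 12.186 N and a = 12.186 / 3.3 = 3.6927 m/s².
Starting from rest, L = ½at², so t = √(2L/a) = √(2 × 15.0 / 3.6927) = 2.8503 s.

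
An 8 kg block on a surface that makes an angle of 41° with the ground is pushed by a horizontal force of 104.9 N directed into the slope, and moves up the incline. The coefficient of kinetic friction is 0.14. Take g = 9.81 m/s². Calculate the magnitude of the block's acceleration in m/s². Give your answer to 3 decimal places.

1.219 m/s²

The horizontal push has components F cos 41° = 104.9 × 0.7547 = 79.168 N up the incline and F sin 41° = 104.9 × 0.6561 = 68.825 N pressing into the surface.
The normal force is therefore N = mg cos 41° + F sin 41° = 59.229 + 68.825 = 128.054 N, and kinetic friction down the slope is μN = 0.14 × 128.054 = 17.928 N.
Along the incline: F cos 41° − mg sin 41° − μN = ma, so 79.168 − 51.491 − 17.928 = 8 a, giving a = 1.2186 m/s².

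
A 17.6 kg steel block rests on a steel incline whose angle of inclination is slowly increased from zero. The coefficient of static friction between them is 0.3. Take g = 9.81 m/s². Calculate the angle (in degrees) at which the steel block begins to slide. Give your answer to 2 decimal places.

At the threshold of sliding, static friction is at its maximum μ_s N and exactly balances the weight component along the incline: mg sin θ = μ_s mg cos θ.
Hence tan θ = μ_s = 0.3, so θ = arctan(0.3) = 16.6992°.

16.70°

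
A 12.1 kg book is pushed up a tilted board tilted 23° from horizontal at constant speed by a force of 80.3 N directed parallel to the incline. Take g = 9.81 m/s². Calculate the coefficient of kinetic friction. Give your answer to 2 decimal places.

0.31

At constant speed ΣF = 0 along the incline. The applied 80.3 N acts up the slope; the weight component mg sin 23° = 46.380 N and kinetic friction μN both act down the slope.
So 80.3 = 46.380 + μ × 109.265, giving μ = (80.3 − 46.380) / 109.265 = 0.3104.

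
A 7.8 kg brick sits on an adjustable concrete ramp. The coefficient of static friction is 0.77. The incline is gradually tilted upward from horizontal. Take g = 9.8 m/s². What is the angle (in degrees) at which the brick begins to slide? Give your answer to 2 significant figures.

At the threshold of sliding, static friction is at its maximum μ_s N and exactly balances the weight component along the incline: mg sin θ = μ_s mg cos θ.
Hence tan θ = μ_s = 0.77, so θ = arctan(0.77) = 37.5963°.

38°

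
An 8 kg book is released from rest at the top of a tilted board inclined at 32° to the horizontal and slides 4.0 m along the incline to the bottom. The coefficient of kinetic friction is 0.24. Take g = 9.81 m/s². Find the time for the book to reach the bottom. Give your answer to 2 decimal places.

The weight component along the incline is mg sin 32° = 41.588 N and the normal force is N = mg cos 32° = 66.555 N.
Friction up the slope is f = μN = 0.24 × 66.555 = 15.973 N, so the net downslope force is 41.588 − 15.973 = 25.615 N and a = 25.615 / 8 = 3.2019 m/s².
Starting from rest, L = ½at², so t = √(2L/a) = √(2 × 4.0 / 3.2019) = 1.5807 s.

1.58 s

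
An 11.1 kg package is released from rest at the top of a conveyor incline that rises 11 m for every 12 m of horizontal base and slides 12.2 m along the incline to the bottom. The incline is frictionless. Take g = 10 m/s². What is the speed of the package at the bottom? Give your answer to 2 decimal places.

12.84 m/s

The weight component along the incline is mg sin 42.51° = 75.005 N and the normal force is N = mg cos 42.51° = 81.824 N.
With no friction, a = g sin 42.51° = 6.7572 m/s².
Starting from rest over a distance of 12.2 m, v² = 2aL = 2 × 6.7572 × 12.2 = 164.8757, so v = 12.8404 m/s.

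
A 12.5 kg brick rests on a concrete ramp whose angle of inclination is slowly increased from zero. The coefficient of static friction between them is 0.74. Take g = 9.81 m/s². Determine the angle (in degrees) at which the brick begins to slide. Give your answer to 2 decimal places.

At the threshold of sliding, static friction is at its maximum μ_s N and exactly balances the weight component along the incline: mg sin θ = μ_s mg cos θ.
Hence tan θ = μ_s = 0.74, so θ = arctan(0.74) = 36.5014°.

36.50°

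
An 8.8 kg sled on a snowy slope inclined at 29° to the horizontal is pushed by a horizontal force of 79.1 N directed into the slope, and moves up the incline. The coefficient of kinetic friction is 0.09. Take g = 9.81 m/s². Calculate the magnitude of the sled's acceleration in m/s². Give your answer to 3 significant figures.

1.94 m/s²

The horizontal push has components F cos 29° = 79.1 × 0.8746 = 69.181 N up the incline and F sin 29° = 79.1 × 0.4848 = 38.348 N pressing into the surface.
The normal force is therefore N = mg cos 29° + F sin 29° = 75.502 + 38.348 = 113.850 N, and kinetic friction down the slope is μN = 0.09 × 113.850 = 10.246 N.
Along the incline: F cos 29° − mg sin 29° − μN = ma, so 69.181 − 41.852 − 10.246 = 8.8 a, giving a = 1.9412 m/s².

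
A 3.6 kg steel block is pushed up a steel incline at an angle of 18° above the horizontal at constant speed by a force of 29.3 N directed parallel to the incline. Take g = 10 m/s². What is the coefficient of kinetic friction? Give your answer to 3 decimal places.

At constant speed ΣF = 0 along the incline. The applied 29.3 N acts up the slope; the weight component mg sin 18° = 11.125 N and kinetic friction μN both act down the slope.
So 29.3 = 11.125 + μ × 34.238, giving μ = (29.3 − 11.125) / 34.238 = 0.5308.

0.531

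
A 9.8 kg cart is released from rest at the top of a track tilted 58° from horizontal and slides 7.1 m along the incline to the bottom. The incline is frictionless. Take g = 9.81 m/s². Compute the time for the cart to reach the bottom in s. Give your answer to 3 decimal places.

The weight component along the incline is mg sin 58° = 81.530 N and the normal force is N = mg cos 58° = 50.945 N.
With no friction, a = g sin 58° = 8.3194 m/s².
Starting from rest, L = ½at², so t = √(2L/a) = √(2 × 7.1 / 8.3194) = 1.3065 s.

1.306 s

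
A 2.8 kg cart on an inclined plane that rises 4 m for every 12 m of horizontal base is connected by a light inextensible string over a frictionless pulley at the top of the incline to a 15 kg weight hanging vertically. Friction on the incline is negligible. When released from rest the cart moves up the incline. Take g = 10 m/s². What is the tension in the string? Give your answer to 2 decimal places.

For the cart on the incline: the weight component along the slope is m₁g sin 18.43° = 2.8 × 10 × 0.3162 = 8.854 N and the normal force is N = m₁g cos 18.43° = 26.563 N.
Newton's second law for the cart (up-slope positive): T − 8.854 = 2.8 a. For the hanging weight (downward positive): 15 × 10 − T = 15 a.
Adding the two equations eliminates T: 141.146 = 17.8 a, so a = 7.9296 m/s².
Then from the hanging weight's equation, T = 15 × (10 − 7.9296) = 31.056 N.

31.06 N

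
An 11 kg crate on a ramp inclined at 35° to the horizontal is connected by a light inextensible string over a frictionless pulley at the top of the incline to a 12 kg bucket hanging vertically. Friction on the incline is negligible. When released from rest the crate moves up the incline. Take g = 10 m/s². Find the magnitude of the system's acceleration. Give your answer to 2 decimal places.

2.47 m/s²

For the crate on the incline: the weight component along the slope is m₁g sin 35° = 11 × 10 × 0.5736 = 63.096 N and the normal force is N = m₁g cos 35° = 90.107 N.
Newton's second law for the crate (up-slope positive): T − 63.096 = 11 a. For the hanging bucket (downward positive): 12 × 10 − T = 12 a.
Adding the two equations eliminates T: 56.904 = 23 a, so a = 2.4741 m/s².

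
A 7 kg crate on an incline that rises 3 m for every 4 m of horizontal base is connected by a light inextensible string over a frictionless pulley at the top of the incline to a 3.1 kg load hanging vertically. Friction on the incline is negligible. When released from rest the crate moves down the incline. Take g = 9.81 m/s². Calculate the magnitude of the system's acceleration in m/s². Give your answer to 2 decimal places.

1.07 m/s²

For the crate on the incline: the weight component along the slope is m₁g sin 36.87° = 7 × 9.81 × 0.6000 = 41.202 N and the normal force is N = m₁g cos 36.87° = 54.936 N.
Newton's second law for the crate (down-slope positive): 41.202 − T = 7 a. For the hanging load (upward positive): T − 3.1 × 9.81 = 3.1 a.
Adding the two equations eliminates T: 10.791 = 10.1 a, so a = 1.0684 m/s².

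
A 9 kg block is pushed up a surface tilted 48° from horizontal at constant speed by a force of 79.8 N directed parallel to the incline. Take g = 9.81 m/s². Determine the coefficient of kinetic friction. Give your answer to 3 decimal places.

0.240

At constant speed ΣF = 0 along the incline. The applied 79.8 N acts up the slope; the weight component mg sin 48° = 65.612 N and kinetic friction μN both act down the slope.
So 79.8 = 65.612 + μ × 59.078, giving μ = (79.8 − 65.612) / 59.078 = 0.2402.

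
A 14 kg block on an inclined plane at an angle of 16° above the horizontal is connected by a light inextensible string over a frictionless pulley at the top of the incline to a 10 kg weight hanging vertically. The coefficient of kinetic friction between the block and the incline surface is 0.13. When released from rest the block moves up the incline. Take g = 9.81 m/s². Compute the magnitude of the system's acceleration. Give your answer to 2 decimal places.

For the block on the incline: the weight component along the slope is m₁g sin 16° = 14 × 9.81 × 0.2756 = 37.851 N and the normal force is N = m₁g cos 16° = 132.020 N.
Kinetic friction opposes the block's motion up the incline: f = μN = 0.13 × 132.020 = 17.163 N acting down the slope.
Newton's second law for the block (up-slope positive): T − 37.851 − 17.163 = 14 a. For the hanging weight (downward positive): 10 × 9.81 − T = 10 a.
Adding the two equations eliminates T: 43.086 = 24 a, so a = 1.7953 m/s².

1.80 m/s²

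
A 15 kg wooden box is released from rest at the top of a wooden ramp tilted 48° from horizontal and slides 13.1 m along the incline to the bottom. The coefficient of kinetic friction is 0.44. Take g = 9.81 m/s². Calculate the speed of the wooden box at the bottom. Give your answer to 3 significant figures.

The weight component along the incline is mg sin 48° = 109.354 N and the normal force is N = mg cos 48° = 98.463 N.
Friction up the slope is f = μN = 0.44 × 98.463 = 43.324 N, so the net downslope force is 109.354 − 43.324 = 66.030 N and a = 66.030 / 15 = 4.4020 m/s².
Starting from rest over a distance of 13.1 m, v² = 2aL = 2 × 4.4020 × 13.1 = 115.3324, so v = 10.7393 m/s.

10.7 m/s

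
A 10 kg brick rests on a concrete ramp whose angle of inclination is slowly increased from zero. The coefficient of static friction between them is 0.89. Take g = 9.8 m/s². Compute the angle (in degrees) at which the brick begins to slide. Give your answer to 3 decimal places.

41.669°

At the threshold of sliding, static friction is at its maximum μ_s N and exactly balances the weight component along the incline: mg sin θ = μ_s mg cos θ.
Hence tan θ = μ_s = 0.89, so θ = arctan(0.89) = 41.6691°.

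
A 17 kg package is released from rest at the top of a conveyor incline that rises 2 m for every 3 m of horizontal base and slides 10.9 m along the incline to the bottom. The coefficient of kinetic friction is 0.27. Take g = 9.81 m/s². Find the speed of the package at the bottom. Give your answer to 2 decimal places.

8.40 m/s

The weight component along the incline is mg sin 33.69° = 92.507 N and the normal force is N = mg cos 33.69° = 138.761 N.
Friction up the slope is f = μN = 0.27 × 138.761 = 37.465 N, so the net downslope force is 92.507 − 37.465 = 55.042 N and a = 55.042 / 17 = 3.2378 m/s².
Starting from rest over a distance of 10.9 m, v² = 2aL = 2 × 3.2378 × 10.9 = 70.5840, so v = 8.4014 m/s.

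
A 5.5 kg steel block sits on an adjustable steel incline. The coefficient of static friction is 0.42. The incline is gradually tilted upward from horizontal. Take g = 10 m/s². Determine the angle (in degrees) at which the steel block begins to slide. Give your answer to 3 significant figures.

At the threshold of sliding, static friction is at its maximum μ_s N and exactly balances the weight component along the incline: mg sin θ = μ_s mg cos θ.
Hence tan θ = μ_s = 0.42, so θ = arctan(0.42) = 22.7824°.

22.8°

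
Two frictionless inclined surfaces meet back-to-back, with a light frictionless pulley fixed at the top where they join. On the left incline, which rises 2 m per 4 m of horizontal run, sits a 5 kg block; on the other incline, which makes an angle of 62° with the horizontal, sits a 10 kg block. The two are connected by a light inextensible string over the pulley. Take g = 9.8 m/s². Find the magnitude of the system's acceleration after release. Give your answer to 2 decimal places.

4.31 m/s²

Resolve each weight along its own incline: the 5 kg mass has component 5 × 9.8 × sin 26.57° = 21.913 N down its slope, and the 10 kg mass has 10 × 9.8 × sin 62° = 86.529 N down its slope.
The 10 kg side's 86.529 N exceeds the other side's 21.913 N, so that mass slides down and the 5 kg mass slides up. Taking that direction as positive, Newton's second law for the whole system gives 86.529 − 21.913 = (5 + 10) a, so a = 64.616 / 15 = 4.3077 m/s².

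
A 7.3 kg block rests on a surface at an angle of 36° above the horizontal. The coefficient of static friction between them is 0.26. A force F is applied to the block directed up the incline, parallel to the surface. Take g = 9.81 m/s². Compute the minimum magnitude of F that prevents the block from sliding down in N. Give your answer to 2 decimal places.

27.03 N

The normal force is N = mg cos 36° = 57.936 N. With F at its minimum the block is on the verge of sliding down, so static friction is at its maximum μ_s N = 0.26 × 57.936 = 15.063 N and acts up the slope.
Equilibrium along the incline: F + μ_s N = mg sin 36°, so F = 42.093 − 15.063 = 27.030 N.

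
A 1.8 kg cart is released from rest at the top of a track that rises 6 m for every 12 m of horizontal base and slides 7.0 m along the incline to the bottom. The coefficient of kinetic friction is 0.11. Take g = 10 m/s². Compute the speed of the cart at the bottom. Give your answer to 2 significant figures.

7.0 m/s

The weight component along the incline is mg sin 26.57° = 8.050 N and the normal force is N = mg cos 26.57° = 16.100 N.
Friction up the slope is f = μN = 0.11 × 16.100 = 1.771 N, so the net downslope force is 8.050 − 1.771 = 6.279 N and a = 6.279 / 1.8 = 3.4883 m/s².
Starting from rest over a distance of 7.0 m, v² = 2aL = 2 × 3.4883 × 7.0 = 48.8362, so v = 6.9883 m/s.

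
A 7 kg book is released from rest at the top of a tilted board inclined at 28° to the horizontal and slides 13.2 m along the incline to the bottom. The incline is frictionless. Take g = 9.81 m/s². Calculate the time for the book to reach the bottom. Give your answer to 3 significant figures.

The weight component along the incline is mg sin 28° = 32.239 N and the normal force is N = mg cos 28° = 60.632 N.
With no friction, a = g sin 28° = 4.6055 m/s².
Starting from rest, L = ½at², so t = √(2L/a) = √(2 × 13.2 / 4.6055) = 2.3942 s.

2.39 s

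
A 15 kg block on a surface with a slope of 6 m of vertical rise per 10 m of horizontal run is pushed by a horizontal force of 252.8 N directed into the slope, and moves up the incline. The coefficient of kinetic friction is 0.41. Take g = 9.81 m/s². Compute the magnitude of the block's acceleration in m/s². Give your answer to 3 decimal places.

2.400 m/s²

The horizontal push has components F cos 30.96° = 252.8 × 0.8575 = 216.776 N up the incline and F sin 30.96° = 252.8 × 0.5145 = 130.066 N pressing into the surface.
The normal force is therefore N = mg cos 30.96° + F sin 30.96° = 126.181 + 130.066 = 256.247 N, and kinetic friction down the slope is μN = 0.41 × 256.247 = 105.061 N.
Along the incline: F cos 30.96° − mg sin 30.96° − μN = ma, so 216.776 − 75.709 − 105.061 = 15 a, giving a = 2.4004 m/s².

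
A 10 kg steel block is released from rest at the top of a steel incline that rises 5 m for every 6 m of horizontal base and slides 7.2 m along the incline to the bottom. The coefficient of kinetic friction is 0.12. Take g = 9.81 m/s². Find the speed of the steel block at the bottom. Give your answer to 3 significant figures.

The weight component along the incline is mg sin 39.81° = 62.802 N and the normal force is N = mg cos 39.81° = 75.363 N.
Friction up the slope is f = μN = 0.12 × 75.363 = 9.044 N, so the net downslope force is 62.802 − 9.044 = 53.758 N and a = 53.758 / 10 = 5.3758 m/s².
Starting from rest over a distance of 7.2 m, v² = 2aL = 2 × 5.3758 × 7.2 = 77.4115, so v = 8.7984 m/s.

8.80 m/s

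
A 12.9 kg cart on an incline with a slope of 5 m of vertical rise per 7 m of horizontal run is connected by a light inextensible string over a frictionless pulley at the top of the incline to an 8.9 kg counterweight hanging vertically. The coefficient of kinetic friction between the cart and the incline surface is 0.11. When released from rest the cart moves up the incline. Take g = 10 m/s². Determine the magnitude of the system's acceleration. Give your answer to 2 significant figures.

For the cart on the incline: the weight component along the slope is m₁g sin 35.54° = 12.9 × 10 × 0.5812 = 74.975 N and the normal force is N = m₁g cos 35.54° = 104.972 N.
Kinetic friction opposes the cart's motion up the incline: f = μN = 0.11 × 104.972 = 11.547 N acting down the slope.
Newton's second law for the cart (up-slope positive): T − 74.975 − 11.547 = 12.9 a. For the hanging counterweight (downward positive): 8.9 × 10 − T = 8.9 a.
Adding the two equations eliminates T: 2.478 = 21.8 a, so a = 0.1137 m/s².

0.11 m/s²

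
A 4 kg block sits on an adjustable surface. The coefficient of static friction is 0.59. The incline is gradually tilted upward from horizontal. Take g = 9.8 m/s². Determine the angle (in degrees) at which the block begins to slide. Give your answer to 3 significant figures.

30.5°

At the threshold of sliding, static friction is at its maximum μ_s N and exactly balances the weight component along the incline: mg sin θ = μ_s mg cos θ.
Hence tan θ = μ_s = 0.59, so θ = arctan(0.59) = 30.5406°.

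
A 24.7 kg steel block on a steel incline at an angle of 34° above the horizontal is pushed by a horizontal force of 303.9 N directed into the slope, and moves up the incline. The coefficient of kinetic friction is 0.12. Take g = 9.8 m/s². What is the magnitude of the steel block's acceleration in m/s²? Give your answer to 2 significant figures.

The horizontal push has components F cos 34° = 303.9 × 0.8290 = 251.933 N up the incline and F sin 34° = 303.9 × 0.5592 = 169.941 N pressing into the surface.
The normal force is therefore N = mg cos 34° + F sin 34° = 200.668 + 169.941 = 370.609 N, and kinetic friction down the slope is μN = 0.12 × 370.609 = 44.473 N.
Along the incline: F cos 34° − mg sin 34° − μN = ma, so 251.933 − 135.360 − 44.473 = 24.7 a, giving a = 2.9190 m/s².

2.9 m/s²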